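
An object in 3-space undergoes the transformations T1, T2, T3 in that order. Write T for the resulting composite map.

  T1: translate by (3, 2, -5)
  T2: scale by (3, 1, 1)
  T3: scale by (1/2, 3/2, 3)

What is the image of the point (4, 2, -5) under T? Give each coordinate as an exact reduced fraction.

T(p) = (21/2, 6, -30)

T1 translate by (3, 2, -5): (4, 2, -5) → (7, 4, -10)
T2 scale by (3, 1, 1): (7, 4, -10) → (21, 4, -10)
T3 scale by (1/2, 3/2, 3): (21, 4, -10) → (21/2, 6, -30)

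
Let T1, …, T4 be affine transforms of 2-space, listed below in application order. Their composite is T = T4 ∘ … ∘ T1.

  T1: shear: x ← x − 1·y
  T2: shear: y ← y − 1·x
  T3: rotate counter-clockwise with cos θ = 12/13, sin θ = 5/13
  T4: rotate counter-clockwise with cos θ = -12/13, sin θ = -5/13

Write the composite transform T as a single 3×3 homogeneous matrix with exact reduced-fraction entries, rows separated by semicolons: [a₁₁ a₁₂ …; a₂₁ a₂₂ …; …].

T1 = [1 -1 0; 0 1 0; 0 0 1]
T2·T1 = [1 -1 0; -1 2 0; 0 0 1]
T3·…·T1 = [17/13 -22/13 0; -7/13 19/13 0; 0 0 1]
T4·…·T1 = [-239/169 359/169 0; -1/169 -118/169 0; 0 0 1]

T = [-239/169 359/169 0; -1/169 -118/169 0; 0 0 1]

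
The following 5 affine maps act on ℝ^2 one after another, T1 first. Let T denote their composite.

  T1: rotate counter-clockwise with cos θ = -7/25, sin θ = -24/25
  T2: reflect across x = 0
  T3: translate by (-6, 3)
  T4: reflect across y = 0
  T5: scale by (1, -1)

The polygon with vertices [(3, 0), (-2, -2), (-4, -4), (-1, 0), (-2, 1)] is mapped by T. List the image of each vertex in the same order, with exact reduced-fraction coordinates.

image vertices: (-129/25, 3/25), (-116/25, 137/25), (-82/25, 199/25), (-157/25, 99/25), (-188/25, 116/25)

T1 rotate counter-clockwise with cos θ = -7/25, sin θ = -24/25: (3, 0) → (-21/25, -72/25); (-2, -2) → (-34/25, 62/25); (-4, -4) → (-68/25, 124/25); (-1, 0) → (7/25, 24/25); (-2, 1) → (38/25, 41/25)
T2 reflect across x = 0: (-21/25, -72/25) → (21/25, -72/25); (-34/25, 62/25) → (34/25, 62/25); (-68/25, 124/25) → (68/25, 124/25); (7/25, 24/25) → (-7/25, 24/25); (38/25, 41/25) → (-38/25, 41/25)
T3 translate by (-6, 3): (21/25, -72/25) → (-129/25, 3/25); (34/25, 62/25) → (-116/25, 137/25); (68/25, 124/25) → (-82/25, 199/25); (-7/25, 24/25) → (-157/25, 99/25); (-38/25, 41/25) → (-188/25, 116/25)
T4 reflect across y = 0: (-129/25, 3/25) → (-129/25, -3/25); (-116/25, 137/25) → (-116/25, -137/25); (-82/25, 199/25) → (-82/25, -199/25); (-157/25, 99/25) → (-157/25, -99/25); (-188/25, 116/25) → (-188/25, -116/25)
T5 scale by (1, -1): (-129/25, -3/25) → (-129/25, 3/25); (-116/25, -137/25) → (-116/25, 137/25); (-82/25, -199/25) → (-82/25, 199/25); (-157/25, -99/25) → (-157/25, 99/25); (-188/25, -116/25) → (-188/25, 116/25)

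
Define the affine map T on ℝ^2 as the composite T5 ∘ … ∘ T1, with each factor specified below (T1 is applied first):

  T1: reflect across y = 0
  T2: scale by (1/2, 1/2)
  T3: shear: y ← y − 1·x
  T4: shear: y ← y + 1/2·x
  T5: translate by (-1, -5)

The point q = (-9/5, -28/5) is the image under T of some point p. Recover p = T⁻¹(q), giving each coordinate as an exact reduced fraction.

p = (-8/5, 2)

T1 = [1 0 0; 0 -1 0; 0 0 1]
T2·T1 = [1/2 0 0; 0 -1/2 0; 0 0 1]
T3·…·T1 = [1/2 0 0; -1/2 -1/2 0; 0 0 1]
T4·…·T1 = [1/2 0 0; -1/4 -1/2 0; 0 0 1]
T5·…·T1 = [1/2 0 -1; -1/4 -1/2 -5; 0 0 1]
det M = -1/4; M⁻¹ = [2 0 2; -1 -2 -11; 0 0 1]
M⁻¹ · (-9/5, -28/5)ᵀ = (-8/5, 2)ᵀ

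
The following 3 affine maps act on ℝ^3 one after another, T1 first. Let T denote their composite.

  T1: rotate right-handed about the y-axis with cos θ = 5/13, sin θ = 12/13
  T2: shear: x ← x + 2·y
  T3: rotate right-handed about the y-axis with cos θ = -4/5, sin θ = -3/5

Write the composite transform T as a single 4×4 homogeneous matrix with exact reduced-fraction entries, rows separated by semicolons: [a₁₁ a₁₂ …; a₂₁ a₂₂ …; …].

T1 = [5/13 0 12/13 0; 0 1 0 0; -12/13 0 5/13 0; 0 0 0 1]
T2·T1 = [5/13 2 12/13 0; 0 1 0 0; -12/13 0 5/13 0; 0 0 0 1]
T3·…·T1 = [16/65 -8/5 -63/65 0; 0 1 0 0; 63/65 6/5 16/65 0; 0 0 0 1]

T = [16/65 -8/5 -63/65 0; 0 1 0 0; 63/65 6/5 16/65 0; 0 0 0 1]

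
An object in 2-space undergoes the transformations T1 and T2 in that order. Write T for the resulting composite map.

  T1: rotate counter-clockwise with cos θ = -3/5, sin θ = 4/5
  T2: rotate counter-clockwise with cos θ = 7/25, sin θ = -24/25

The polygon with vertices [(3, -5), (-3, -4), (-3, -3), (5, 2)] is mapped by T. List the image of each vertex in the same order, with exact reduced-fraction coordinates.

T1 rotate counter-clockwise with cos θ = -3/5, sin θ = 4/5: (3, -5) → (11/5, 27/5); (-3, -4) → (5, 0); (-3, -3) → (21/5, -3/5); (5, 2) → (-23/5, 14/5)
T2 rotate counter-clockwise with cos θ = 7/25, sin θ = -24/25: (11/5, 27/5) → (29/5, -3/5); (5, 0) → (7/5, -24/5); (21/5, -3/5) → (3/5, -21/5); (-23/5, 14/5) → (7/5, 26/5)

image vertices: (29/5, -3/5), (7/5, -24/5), (3/5, -21/5), (7/5, 26/5)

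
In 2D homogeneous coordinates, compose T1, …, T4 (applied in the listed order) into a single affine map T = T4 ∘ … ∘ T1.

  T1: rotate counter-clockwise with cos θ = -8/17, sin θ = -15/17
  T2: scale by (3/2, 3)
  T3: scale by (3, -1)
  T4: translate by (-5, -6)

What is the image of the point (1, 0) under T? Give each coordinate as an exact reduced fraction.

T1 rotate counter-clockwise with cos θ = -8/17, sin θ = -15/17: (1, 0) → (-8/17, -15/17)
T2 scale by (3/2, 3): (-8/17, -15/17) → (-12/17, -45/17)
T3 scale by (3, -1): (-12/17, -45/17) → (-36/17, 45/17)
T4 translate by (-5, -6): (-36/17, 45/17) → (-121/17, -57/17)

T(p) = (-121/17, -57/17)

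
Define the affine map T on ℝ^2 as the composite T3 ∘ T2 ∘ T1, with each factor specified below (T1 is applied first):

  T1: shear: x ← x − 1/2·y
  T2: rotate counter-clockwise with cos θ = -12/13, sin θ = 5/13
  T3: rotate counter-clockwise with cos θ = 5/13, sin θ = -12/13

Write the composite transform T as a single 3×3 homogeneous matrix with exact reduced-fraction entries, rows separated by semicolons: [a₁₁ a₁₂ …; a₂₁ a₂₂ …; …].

T = [0 -1 0; 1 -1/2 0; 0 0 1]

T1 = [1 -1/2 0; 0 1 0; 0 0 1]
T2·T1 = [-12/13 1/13 0; 5/13 -29/26 0; 0 0 1]
T3·…·T1 = [0 -1 0; 1 -1/2 0; 0 0 1]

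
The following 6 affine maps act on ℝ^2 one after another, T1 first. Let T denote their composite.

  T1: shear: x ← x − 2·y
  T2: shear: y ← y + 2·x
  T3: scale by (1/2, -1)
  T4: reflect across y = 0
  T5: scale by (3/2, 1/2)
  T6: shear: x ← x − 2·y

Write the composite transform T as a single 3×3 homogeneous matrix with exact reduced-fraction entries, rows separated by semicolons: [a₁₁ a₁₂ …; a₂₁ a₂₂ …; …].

T = [-5/4 3/2 0; 1 -3/2 0; 0 0 1]

T1 = [1 -2 0; 0 1 0; 0 0 1]
T2·T1 = [1 -2 0; 2 -3 0; 0 0 1]
T3·…·T1 = [1/2 -1 0; -2 3 0; 0 0 1]
T4·…·T1 = [1/2 -1 0; 2 -3 0; 0 0 1]
T5·…·T1 = [3/4 -3/2 0; 1 -3/2 0; 0 0 1]
T6·…·T1 = [-5/4 3/2 0; 1 -3/2 0; 0 0 1]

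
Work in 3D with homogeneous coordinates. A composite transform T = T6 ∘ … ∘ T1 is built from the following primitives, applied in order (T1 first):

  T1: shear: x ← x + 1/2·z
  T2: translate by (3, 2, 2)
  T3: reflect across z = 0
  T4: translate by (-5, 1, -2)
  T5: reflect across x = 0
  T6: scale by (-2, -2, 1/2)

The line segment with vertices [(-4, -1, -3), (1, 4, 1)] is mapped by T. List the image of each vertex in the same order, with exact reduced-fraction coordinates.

T1 shear: x ← x + 1/2·z: (-4, -1, -3) → (-11/2, -1, -3); (1, 4, 1) → (3/2, 4, 1)
T2 translate by (3, 2, 2): (-11/2, -1, -3) → (-5/2, 1, -1); (3/2, 4, 1) → (9/2, 6, 3)
T3 reflect across z = 0: (-5/2, 1, -1) → (-5/2, 1, 1); (9/2, 6, 3) → (9/2, 6, -3)
T4 translate by (-5, 1, -2): (-5/2, 1, 1) → (-15/2, 2, -1); (9/2, 6, -3) → (-1/2, 7, -5)
T5 reflect across x = 0: (-15/2, 2, -1) → (15/2, 2, -1); (-1/2, 7, -5) → (1/2, 7, -5)
T6 scale by (-2, -2, 1/2): (15/2, 2, -1) → (-15, -4, -1/2); (1/2, 7, -5) → (-1, -14, -5/2)

image vertices: (-15, -4, -1/2), (-1, -14, -5/2)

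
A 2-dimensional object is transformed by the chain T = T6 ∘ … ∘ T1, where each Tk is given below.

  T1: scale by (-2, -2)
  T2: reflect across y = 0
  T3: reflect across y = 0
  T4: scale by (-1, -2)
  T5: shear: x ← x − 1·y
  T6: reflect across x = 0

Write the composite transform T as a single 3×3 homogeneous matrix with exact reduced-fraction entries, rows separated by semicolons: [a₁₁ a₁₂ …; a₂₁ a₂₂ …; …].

T = [-2 4 0; 0 4 0; 0 0 1]

T1 = [-2 0 0; 0 -2 0; 0 0 1]
T2·T1 = [-2 0 0; 0 2 0; 0 0 1]
T3·…·T1 = [-2 0 0; 0 -2 0; 0 0 1]
T4·…·T1 = [2 0 0; 0 4 0; 0 0 1]
T5·…·T1 = [2 -4 0; 0 4 0; 0 0 1]
T6·…·T1 = [-2 4 0; 0 4 0; 0 0 1]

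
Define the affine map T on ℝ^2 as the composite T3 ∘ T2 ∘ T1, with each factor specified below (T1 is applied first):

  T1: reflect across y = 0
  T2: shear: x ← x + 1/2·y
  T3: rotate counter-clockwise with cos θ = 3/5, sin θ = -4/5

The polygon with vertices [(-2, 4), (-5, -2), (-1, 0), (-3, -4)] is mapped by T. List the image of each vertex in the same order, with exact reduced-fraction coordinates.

image vertices: (-28/5, 4/5), (-4/5, 22/5), (-3/5, 4/5), (13/5, 16/5)

T1 reflect across y = 0: (-2, 4) → (-2, -4); (-5, -2) → (-5, 2); (-1, 0) → (-1, 0); (-3, -4) → (-3, 4)
T2 shear: x ← x + 1/2·y: (-2, -4) → (-4, -4); (-5, 2) → (-4, 2); (-1, 0) → (-1, 0); (-3, 4) → (-1, 4)
T3 rotate counter-clockwise with cos θ = 3/5, sin θ = -4/5: (-4, -4) → (-28/5, 4/5); (-4, 2) → (-4/5, 22/5); (-1, 0) → (-3/5, 4/5); (-1, 4) → (13/5, 16/5)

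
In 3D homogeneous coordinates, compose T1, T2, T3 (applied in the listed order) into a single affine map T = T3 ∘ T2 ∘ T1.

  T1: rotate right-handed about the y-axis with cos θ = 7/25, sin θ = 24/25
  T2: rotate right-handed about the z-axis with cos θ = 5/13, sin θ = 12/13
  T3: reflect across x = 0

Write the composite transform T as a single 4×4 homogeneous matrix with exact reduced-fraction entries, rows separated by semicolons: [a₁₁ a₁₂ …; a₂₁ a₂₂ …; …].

T = [-7/65 12/13 -24/65 0; 84/325 5/13 288/325 0; -24/25 0 7/25 0; 0 0 0 1]

T1 = [7/25 0 24/25 0; 0 1 0 0; -24/25 0 7/25 0; 0 0 0 1]
T2·T1 = [7/65 -12/13 24/65 0; 84/325 5/13 288/325 0; -24/25 0 7/25 0; 0 0 0 1]
T3·…·T1 = [-7/65 12/13 -24/65 0; 84/325 5/13 288/325 0; -24/25 0 7/25 0; 0 0 0 1]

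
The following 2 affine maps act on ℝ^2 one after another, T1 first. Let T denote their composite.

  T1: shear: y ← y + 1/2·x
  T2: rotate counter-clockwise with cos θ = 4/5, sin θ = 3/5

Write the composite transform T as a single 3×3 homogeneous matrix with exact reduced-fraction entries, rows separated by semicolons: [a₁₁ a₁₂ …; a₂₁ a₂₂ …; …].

T1 = [1 0 0; 1/2 1 0; 0 0 1]
T2·T1 = [1/2 -3/5 0; 1 4/5 0; 0 0 1]

T = [1/2 -3/5 0; 1 4/5 0; 0 0 1]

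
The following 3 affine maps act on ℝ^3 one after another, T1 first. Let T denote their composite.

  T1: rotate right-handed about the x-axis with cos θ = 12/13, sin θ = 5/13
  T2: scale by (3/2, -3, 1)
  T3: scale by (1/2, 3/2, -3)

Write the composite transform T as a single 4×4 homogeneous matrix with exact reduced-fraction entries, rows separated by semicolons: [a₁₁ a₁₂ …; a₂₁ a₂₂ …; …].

T = [3/4 0 0 0; 0 -54/13 45/26 0; 0 -15/13 -36/13 0; 0 0 0 1]

T1 = [1 0 0 0; 0 12/13 -5/13 0; 0 5/13 12/13 0; 0 0 0 1]
T2·T1 = [3/2 0 0 0; 0 -36/13 15/13 0; 0 5/13 12/13 0; 0 0 0 1]
T3·…·T1 = [3/4 0 0 0; 0 -54/13 45/26 0; 0 -15/13 -36/13 0; 0 0 0 1]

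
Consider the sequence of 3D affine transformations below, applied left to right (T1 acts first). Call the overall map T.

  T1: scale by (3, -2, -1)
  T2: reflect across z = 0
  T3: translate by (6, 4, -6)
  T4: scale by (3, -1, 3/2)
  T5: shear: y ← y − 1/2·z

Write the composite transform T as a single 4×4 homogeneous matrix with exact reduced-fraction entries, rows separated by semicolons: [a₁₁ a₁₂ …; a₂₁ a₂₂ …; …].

T = [9 0 0 18; 0 2 -3/4 1/2; 0 0 3/2 -9; 0 0 0 1]

T1 = [3 0 0 0; 0 -2 0 0; 0 0 -1 0; 0 0 0 1]
T2·T1 = [3 0 0 0; 0 -2 0 0; 0 0 1 0; 0 0 0 1]
T3·…·T1 = [3 0 0 6; 0 -2 0 4; 0 0 1 -6; 0 0 0 1]
T4·…·T1 = [9 0 0 18; 0 2 0 -4; 0 0 3/2 -9; 0 0 0 1]
T5·…·T1 = [9 0 0 18; 0 2 -3/4 1/2; 0 0 3/2 -9; 0 0 0 1]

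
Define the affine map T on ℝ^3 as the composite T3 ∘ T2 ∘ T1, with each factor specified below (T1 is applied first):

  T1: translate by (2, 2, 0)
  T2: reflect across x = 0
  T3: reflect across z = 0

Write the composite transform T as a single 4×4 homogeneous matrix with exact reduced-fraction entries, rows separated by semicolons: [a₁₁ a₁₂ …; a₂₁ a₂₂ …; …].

T1 = [1 0 0 2; 0 1 0 2; 0 0 1 0; 0 0 0 1]
T2·T1 = [-1 0 0 -2; 0 1 0 2; 0 0 1 0; 0 0 0 1]
T3·…·T1 = [-1 0 0 -2; 0 1 0 2; 0 0 -1 0; 0 0 0 1]

T = [-1 0 0 -2; 0 1 0 2; 0 0 -1 0; 0 0 0 1]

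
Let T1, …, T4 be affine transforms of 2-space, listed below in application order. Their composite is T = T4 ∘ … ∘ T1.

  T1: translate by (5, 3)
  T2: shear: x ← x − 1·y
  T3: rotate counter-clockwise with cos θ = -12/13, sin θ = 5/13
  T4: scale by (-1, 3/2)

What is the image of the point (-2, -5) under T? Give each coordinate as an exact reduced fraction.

T(p) = (50/13, 147/26)

T1 translate by (5, 3): (-2, -5) → (3, -2)
T2 shear: x ← x − 1·y: (3, -2) → (5, -2)
T3 rotate counter-clockwise with cos θ = -12/13, sin θ = 5/13: (5, -2) → (-50/13, 49/13)
T4 scale by (-1, 3/2): (-50/13, 49/13) → (50/13, 147/26)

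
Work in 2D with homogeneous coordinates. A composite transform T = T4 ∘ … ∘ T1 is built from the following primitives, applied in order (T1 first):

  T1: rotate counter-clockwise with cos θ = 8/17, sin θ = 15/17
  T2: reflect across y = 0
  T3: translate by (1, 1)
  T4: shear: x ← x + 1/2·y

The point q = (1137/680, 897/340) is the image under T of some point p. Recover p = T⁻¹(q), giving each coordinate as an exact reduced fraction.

T1 = [8/17 -15/17 0; 15/17 8/17 0; 0 0 1]
T2·T1 = [8/17 -15/17 0; -15/17 -8/17 0; 0 0 1]
T3·…·T1 = [8/17 -15/17 1; -15/17 -8/17 1; 0 0 1]
T4·…·T1 = [1/34 -19/17 3/2; -15/17 -8/17 1; 0 0 1]
det M = -1; M⁻¹ = [8/17 -19/17 7/17; -15/17 -1/34 23/17; 0 0 1]
M⁻¹ · (1137/680, 897/340)ᵀ = (-7/4, -1/5)ᵀ

p = (-7/4, -1/5)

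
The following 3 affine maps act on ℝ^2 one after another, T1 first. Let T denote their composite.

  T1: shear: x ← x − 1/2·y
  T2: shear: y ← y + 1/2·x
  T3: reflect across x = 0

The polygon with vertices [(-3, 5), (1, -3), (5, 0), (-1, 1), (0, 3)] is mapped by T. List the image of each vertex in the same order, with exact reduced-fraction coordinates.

image vertices: (11/2, 9/4), (-5/2, -7/4), (-5, 5/2), (3/2, 1/4), (3/2, 9/4)

T1 shear: x ← x − 1/2·y: (-3, 5) → (-11/2, 5); (1, -3) → (5/2, -3); (5, 0) → (5, 0); (-1, 1) → (-3/2, 1); (0, 3) → (-3/2, 3)
T2 shear: y ← y + 1/2·x: (-11/2, 5) → (-11/2, 9/4); (5/2, -3) → (5/2, -7/4); (5, 0) → (5, 5/2); (-3/2, 1) → (-3/2, 1/4); (-3/2, 3) → (-3/2, 9/4)
T3 reflect across x = 0: (-11/2, 9/4) → (11/2, 9/4); (5/2, -7/4) → (-5/2, -7/4); (5, 5/2) → (-5, 5/2); (-3/2, 1/4) → (3/2, 1/4); (-3/2, 9/4) → (3/2, 9/4)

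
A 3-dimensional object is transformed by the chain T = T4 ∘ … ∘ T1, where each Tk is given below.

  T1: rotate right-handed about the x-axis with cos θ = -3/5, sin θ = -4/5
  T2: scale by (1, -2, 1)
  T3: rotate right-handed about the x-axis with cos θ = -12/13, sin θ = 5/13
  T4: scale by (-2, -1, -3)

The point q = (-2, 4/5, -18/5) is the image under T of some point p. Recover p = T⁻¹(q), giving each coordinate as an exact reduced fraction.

p = (1, 1, 0)

T1 = [1 0 0 0; 0 -3/5 4/5 0; 0 -4/5 -3/5 0; 0 0 0 1]
T2·T1 = [1 0 0 0; 0 6/5 -8/5 0; 0 -4/5 -3/5 0; 0 0 0 1]
T3·…·T1 = [1 0 0 0; 0 -4/5 111/65 0; 0 6/5 -4/65 0; 0 0 0 1]
T4·…·T1 = [-2 0 0 0; 0 4/5 -111/65 0; 0 -18/5 12/65 0; 0 0 0 1]
det M = 12; M⁻¹ = [-1/2 0 0 0; 0 -2/65 -37/130 0; 0 -3/5 -2/15 0; 0 0 0 1]
M⁻¹ · (-2, 4/5, -18/5)ᵀ = (1, 1, 0)ᵀ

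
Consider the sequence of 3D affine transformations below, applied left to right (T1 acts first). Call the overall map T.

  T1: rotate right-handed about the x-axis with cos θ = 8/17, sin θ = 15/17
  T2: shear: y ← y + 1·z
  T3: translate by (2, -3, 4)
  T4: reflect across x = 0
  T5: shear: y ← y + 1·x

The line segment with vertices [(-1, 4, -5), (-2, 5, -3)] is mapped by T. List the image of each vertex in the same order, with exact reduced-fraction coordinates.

image vertices: (-1, 59/17, 88/17), (0, 5, 7)

T1 rotate right-handed about the x-axis with cos θ = 8/17, sin θ = 15/17: (-1, 4, -5) → (-1, 107/17, 20/17); (-2, 5, -3) → (-2, 5, 3)
T2 shear: y ← y + 1·z: (-1, 107/17, 20/17) → (-1, 127/17, 20/17); (-2, 5, 3) → (-2, 8, 3)
T3 translate by (2, -3, 4): (-1, 127/17, 20/17) → (1, 76/17, 88/17); (-2, 8, 3) → (0, 5, 7)
T4 reflect across x = 0: (1, 76/17, 88/17) → (-1, 76/17, 88/17); (0, 5, 7) → (0, 5, 7)
T5 shear: y ← y + 1·x: (-1, 76/17, 88/17) → (-1, 59/17, 88/17); (0, 5, 7) → (0, 5, 7)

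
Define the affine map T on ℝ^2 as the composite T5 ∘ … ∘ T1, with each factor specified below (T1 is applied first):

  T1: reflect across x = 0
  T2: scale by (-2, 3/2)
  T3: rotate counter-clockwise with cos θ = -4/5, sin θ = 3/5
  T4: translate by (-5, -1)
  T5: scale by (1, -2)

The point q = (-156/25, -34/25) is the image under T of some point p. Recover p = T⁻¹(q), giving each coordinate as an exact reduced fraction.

T1 = [-1 0 0; 0 1 0; 0 0 1]
T2·T1 = [2 0 0; 0 3/2 0; 0 0 1]
T3·…·T1 = [-8/5 -9/10 0; 6/5 -6/5 0; 0 0 1]
T4·…·T1 = [-8/5 -9/10 -5; 6/5 -6/5 -1; 0 0 1]
T5·…·T1 = [-8/5 -9/10 -5; -12/5 12/5 2; 0 0 1]
det M = -6; M⁻¹ = [-2/5 -3/20 -17/10; -2/5 4/15 -38/15; 0 0 1]
M⁻¹ · (-156/25, -34/25)ᵀ = (1, -2/5)ᵀ

p = (1, -2/5)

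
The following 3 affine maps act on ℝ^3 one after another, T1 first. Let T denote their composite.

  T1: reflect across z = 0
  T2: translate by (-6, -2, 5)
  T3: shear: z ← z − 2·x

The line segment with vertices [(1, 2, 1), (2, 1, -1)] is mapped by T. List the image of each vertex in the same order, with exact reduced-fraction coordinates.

image vertices: (-5, 0, 14), (-4, -1, 14)

T1 reflect across z = 0: (1, 2, 1) → (1, 2, -1); (2, 1, -1) → (2, 1, 1)
T2 translate by (-6, -2, 5): (1, 2, -1) → (-5, 0, 4); (2, 1, 1) → (-4, -1, 6)
T3 shear: z ← z − 2·x: (-5, 0, 4) → (-5, 0, 14); (-4, -1, 6) → (-4, -1, 14)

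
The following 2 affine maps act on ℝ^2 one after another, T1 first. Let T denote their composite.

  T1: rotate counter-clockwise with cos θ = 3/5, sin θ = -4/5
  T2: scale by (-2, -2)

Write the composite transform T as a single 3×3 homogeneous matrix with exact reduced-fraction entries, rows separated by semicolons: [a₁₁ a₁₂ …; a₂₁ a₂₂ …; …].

T1 = [3/5 4/5 0; -4/5 3/5 0; 0 0 1]
T2·T1 = [-6/5 -8/5 0; 8/5 -6/5 0; 0 0 1]

T = [-6/5 -8/5 0; 8/5 -6/5 0; 0 0 1]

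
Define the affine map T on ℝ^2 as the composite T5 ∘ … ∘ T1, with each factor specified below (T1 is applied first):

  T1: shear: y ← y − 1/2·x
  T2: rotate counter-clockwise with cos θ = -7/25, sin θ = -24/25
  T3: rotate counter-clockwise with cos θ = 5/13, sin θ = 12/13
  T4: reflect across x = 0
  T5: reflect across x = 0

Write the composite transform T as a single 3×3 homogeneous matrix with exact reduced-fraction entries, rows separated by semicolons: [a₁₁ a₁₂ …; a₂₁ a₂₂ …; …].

T = [151/325 204/325 0; -661/650 253/325 0; 0 0 1]

T1 = [1 0 0; -1/2 1 0; 0 0 1]
T2·T1 = [-19/25 24/25 0; -41/50 -7/25 0; 0 0 1]
T3·…·T1 = [151/325 204/325 0; -661/650 253/325 0; 0 0 1]
T4·…·T1 = [-151/325 -204/325 0; -661/650 253/325 0; 0 0 1]
T5·…·T1 = [151/325 204/325 0; -661/650 253/325 0; 0 0 1]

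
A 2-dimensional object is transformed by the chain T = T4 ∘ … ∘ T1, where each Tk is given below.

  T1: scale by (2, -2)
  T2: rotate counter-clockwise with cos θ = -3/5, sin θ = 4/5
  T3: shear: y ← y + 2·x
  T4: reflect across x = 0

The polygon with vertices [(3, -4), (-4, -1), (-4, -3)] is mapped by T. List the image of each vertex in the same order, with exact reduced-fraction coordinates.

image vertices: (10, -20), (-16/5, -6/5), (0, -10)

T1 scale by (2, -2): (3, -4) → (6, 8); (-4, -1) → (-8, 2); (-4, -3) → (-8, 6)
T2 rotate counter-clockwise with cos θ = -3/5, sin θ = 4/5: (6, 8) → (-10, 0); (-8, 2) → (16/5, -38/5); (-8, 6) → (0, -10)
T3 shear: y ← y + 2·x: (-10, 0) → (-10, -20); (16/5, -38/5) → (16/5, -6/5); (0, -10) → (0, -10)
T4 reflect across x = 0: (-10, -20) → (10, -20); (16/5, -6/5) → (-16/5, -6/5); (0, -10) → (0, -10)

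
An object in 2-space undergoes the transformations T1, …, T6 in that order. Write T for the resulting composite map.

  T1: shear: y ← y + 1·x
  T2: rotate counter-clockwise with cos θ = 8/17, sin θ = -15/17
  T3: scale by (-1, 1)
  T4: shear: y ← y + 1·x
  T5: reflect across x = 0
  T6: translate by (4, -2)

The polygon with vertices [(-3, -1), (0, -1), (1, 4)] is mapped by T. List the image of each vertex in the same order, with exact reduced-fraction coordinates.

image vertices: (-16/17, 63/17), (53/17, -27/17), (151/17, -92/17)

T1 shear: y ← y + 1·x: (-3, -1) → (-3, -4); (0, -1) → (0, -1); (1, 4) → (1, 5)
T2 rotate counter-clockwise with cos θ = 8/17, sin θ = -15/17: (-3, -4) → (-84/17, 13/17); (0, -1) → (-15/17, -8/17); (1, 5) → (83/17, 25/17)
T3 scale by (-1, 1): (-84/17, 13/17) → (84/17, 13/17); (-15/17, -8/17) → (15/17, -8/17); (83/17, 25/17) → (-83/17, 25/17)
T4 shear: y ← y + 1·x: (84/17, 13/17) → (84/17, 97/17); (15/17, -8/17) → (15/17, 7/17); (-83/17, 25/17) → (-83/17, -58/17)
T5 reflect across x = 0: (84/17, 97/17) → (-84/17, 97/17); (15/17, 7/17) → (-15/17, 7/17); (-83/17, -58/17) → (83/17, -58/17)
T6 translate by (4, -2): (-84/17, 97/17) → (-16/17, 63/17); (-15/17, 7/17) → (53/17, -27/17); (83/17, -58/17) → (151/17, -92/17)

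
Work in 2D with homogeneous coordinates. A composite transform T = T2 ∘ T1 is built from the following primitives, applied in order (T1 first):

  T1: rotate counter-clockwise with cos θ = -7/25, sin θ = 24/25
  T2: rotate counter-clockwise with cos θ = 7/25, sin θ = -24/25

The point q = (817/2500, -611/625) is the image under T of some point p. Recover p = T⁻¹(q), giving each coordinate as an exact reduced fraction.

T1 = [-7/25 -24/25 0; 24/25 -7/25 0; 0 0 1]
T2·T1 = [527/625 -336/625 0; 336/625 527/625 0; 0 0 1]
det M = 1; M⁻¹ = [527/625 336/625 0; -336/625 527/625 0; 0 0 1]
M⁻¹ · (817/2500, -611/625)ᵀ = (-1/4, -1)ᵀ

p = (-1/4, -1)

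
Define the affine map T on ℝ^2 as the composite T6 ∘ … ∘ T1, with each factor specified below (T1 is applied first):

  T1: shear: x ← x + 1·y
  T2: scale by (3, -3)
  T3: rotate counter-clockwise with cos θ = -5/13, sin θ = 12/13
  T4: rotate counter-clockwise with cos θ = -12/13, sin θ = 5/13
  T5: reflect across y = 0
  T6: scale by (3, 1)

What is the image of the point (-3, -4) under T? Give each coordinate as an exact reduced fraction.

T(p) = (36, -21)

T1 shear: x ← x + 1·y: (-3, -4) → (-7, -4)
T2 scale by (3, -3): (-7, -4) → (-21, 12)
T3 rotate counter-clockwise with cos θ = -5/13, sin θ = 12/13: (-21, 12) → (-3, -24)
T4 rotate counter-clockwise with cos θ = -12/13, sin θ = 5/13: (-3, -24) → (12, 21)
T5 reflect across y = 0: (12, 21) → (12, -21)
T6 scale by (3, 1): (12, -21) → (36, -21)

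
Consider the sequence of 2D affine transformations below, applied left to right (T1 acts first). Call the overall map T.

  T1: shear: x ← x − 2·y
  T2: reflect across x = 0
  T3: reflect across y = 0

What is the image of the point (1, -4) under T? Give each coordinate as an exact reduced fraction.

T(p) = (-9, 4)

T1 shear: x ← x − 2·y: (1, -4) → (9, -4)
T2 reflect across x = 0: (9, -4) → (-9, -4)
T3 reflect across y = 0: (-9, -4) → (-9, 4)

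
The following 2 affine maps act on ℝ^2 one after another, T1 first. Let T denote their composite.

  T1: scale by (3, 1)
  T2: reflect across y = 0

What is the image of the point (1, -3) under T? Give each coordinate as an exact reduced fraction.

T1 scale by (3, 1): (1, -3) → (3, -3)
T2 reflect across y = 0: (3, -3) → (3, 3)

T(p) = (3, 3)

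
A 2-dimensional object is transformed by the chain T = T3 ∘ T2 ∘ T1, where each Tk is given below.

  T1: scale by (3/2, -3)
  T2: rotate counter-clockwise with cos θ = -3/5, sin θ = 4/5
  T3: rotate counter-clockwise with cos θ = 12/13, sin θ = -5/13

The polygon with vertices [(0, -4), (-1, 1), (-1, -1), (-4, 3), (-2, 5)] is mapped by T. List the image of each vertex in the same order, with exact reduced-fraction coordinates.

image vertices: (-756/65, -192/65), (213/65, -93/130), (-33/13, -57/26), (51/5, -18/5), (993/65, 51/65)

T1 scale by (3/2, -3): (0, -4) → (0, 12); (-1, 1) → (-3/2, -3); (-1, -1) → (-3/2, 3); (-4, 3) → (-6, -9); (-2, 5) → (-3, -15)
T2 rotate counter-clockwise with cos θ = -3/5, sin θ = 4/5: (0, 12) → (-48/5, -36/5); (-3/2, -3) → (33/10, 3/5); (-3/2, 3) → (-3/2, -3); (-6, -9) → (54/5, 3/5); (-3, -15) → (69/5, 33/5)
T3 rotate counter-clockwise with cos θ = 12/13, sin θ = -5/13: (-48/5, -36/5) → (-756/65, -192/65); (33/10, 3/5) → (213/65, -93/130); (-3/2, -3) → (-33/13, -57/26); (54/5, 3/5) → (51/5, -18/5); (69/5, 33/5) → (993/65, 51/65)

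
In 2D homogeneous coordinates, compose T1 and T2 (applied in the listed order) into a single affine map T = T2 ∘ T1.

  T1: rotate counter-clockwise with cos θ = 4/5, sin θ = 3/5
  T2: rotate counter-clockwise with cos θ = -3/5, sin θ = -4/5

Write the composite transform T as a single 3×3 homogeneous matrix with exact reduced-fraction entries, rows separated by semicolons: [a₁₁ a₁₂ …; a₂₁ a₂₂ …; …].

T = [0 1 0; -1 0 0; 0 0 1]

T1 = [4/5 -3/5 0; 3/5 4/5 0; 0 0 1]
T2·T1 = [0 1 0; -1 0 0; 0 0 1]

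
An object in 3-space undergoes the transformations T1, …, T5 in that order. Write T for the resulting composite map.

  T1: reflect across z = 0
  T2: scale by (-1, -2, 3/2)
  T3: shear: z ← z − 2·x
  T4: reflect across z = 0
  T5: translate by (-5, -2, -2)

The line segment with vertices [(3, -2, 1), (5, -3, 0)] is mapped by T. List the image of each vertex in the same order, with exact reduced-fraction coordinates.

image vertices: (-8, 2, -13/2), (-10, 4, -12)

T1 reflect across z = 0: (3, -2, 1) → (3, -2, -1); (5, -3, 0) → (5, -3, 0)
T2 scale by (-1, -2, 3/2): (3, -2, -1) → (-3, 4, -3/2); (5, -3, 0) → (-5, 6, 0)
T3 shear: z ← z − 2·x: (-3, 4, -3/2) → (-3, 4, 9/2); (-5, 6, 0) → (-5, 6, 10)
T4 reflect across z = 0: (-3, 4, 9/2) → (-3, 4, -9/2); (-5, 6, 10) → (-5, 6, -10)
T5 translate by (-5, -2, -2): (-3, 4, -9/2) → (-8, 2, -13/2); (-5, 6, -10) → (-10, 4, -12)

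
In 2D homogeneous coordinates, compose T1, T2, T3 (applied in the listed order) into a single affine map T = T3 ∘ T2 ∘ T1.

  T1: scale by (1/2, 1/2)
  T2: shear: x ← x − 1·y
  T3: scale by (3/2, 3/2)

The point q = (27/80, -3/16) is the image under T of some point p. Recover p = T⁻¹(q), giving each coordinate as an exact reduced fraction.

T1 = [1/2 0 0; 0 1/2 0; 0 0 1]
T2·T1 = [1/2 -1/2 0; 0 1/2 0; 0 0 1]
T3·…·T1 = [3/4 -3/4 0; 0 3/4 0; 0 0 1]
det M = 9/16; M⁻¹ = [4/3 4/3 0; 0 4/3 0; 0 0 1]
M⁻¹ · (27/80, -3/16)ᵀ = (1/5, -1/4)ᵀ

p = (1/5, -1/4)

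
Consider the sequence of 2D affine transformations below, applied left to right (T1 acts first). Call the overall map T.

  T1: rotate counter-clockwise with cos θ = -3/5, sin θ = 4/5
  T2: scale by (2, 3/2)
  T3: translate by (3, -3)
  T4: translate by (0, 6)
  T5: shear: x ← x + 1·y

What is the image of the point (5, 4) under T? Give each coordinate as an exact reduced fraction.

T(p) = (-4, 27/5)

T1 rotate counter-clockwise with cos θ = -3/5, sin θ = 4/5: (5, 4) → (-31/5, 8/5)
T2 scale by (2, 3/2): (-31/5, 8/5) → (-62/5, 12/5)
T3 translate by (3, -3): (-62/5, 12/5) → (-47/5, -3/5)
T4 translate by (0, 6): (-47/5, -3/5) → (-47/5, 27/5)
T5 shear: x ← x + 1·y: (-47/5, 27/5) → (-4, 27/5)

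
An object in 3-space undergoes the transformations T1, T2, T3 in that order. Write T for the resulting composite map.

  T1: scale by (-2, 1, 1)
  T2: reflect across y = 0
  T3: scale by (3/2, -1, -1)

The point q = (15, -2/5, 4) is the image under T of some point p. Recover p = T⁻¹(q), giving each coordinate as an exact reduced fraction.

p = (-5, -2/5, -4)

T1 = [-2 0 0 0; 0 1 0 0; 0 0 1 0; 0 0 0 1]
T2·T1 = [-2 0 0 0; 0 -1 0 0; 0 0 1 0; 0 0 0 1]
T3·…·T1 = [-3 0 0 0; 0 1 0 0; 0 0 -1 0; 0 0 0 1]
det M = 3; M⁻¹ = [-1/3 0 0 0; 0 1 0 0; 0 0 -1 0; 0 0 0 1]
M⁻¹ · (15, -2/5, 4)ᵀ = (-5, -2/5, -4)ᵀ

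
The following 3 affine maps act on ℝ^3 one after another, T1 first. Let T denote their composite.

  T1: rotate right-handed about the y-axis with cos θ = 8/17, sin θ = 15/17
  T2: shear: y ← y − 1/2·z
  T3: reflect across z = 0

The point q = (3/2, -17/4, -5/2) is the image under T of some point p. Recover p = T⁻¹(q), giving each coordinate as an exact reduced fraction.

p = (-3/2, -3, 5/2)

T1 = [8/17 0 15/17 0; 0 1 0 0; -15/17 0 8/17 0; 0 0 0 1]
T2·T1 = [8/17 0 15/17 0; 15/34 1 -4/17 0; -15/17 0 8/17 0; 0 0 0 1]
T3·…·T1 = [8/17 0 15/17 0; 15/34 1 -4/17 0; 15/17 0 -8/17 0; 0 0 0 1]
det M = -1; M⁻¹ = [8/17 0 15/17 0; 0 1 -1/2 0; 15/17 0 -8/17 0; 0 0 0 1]
M⁻¹ · (3/2, -17/4, -5/2)ᵀ = (-3/2, -3, 5/2)ᵀ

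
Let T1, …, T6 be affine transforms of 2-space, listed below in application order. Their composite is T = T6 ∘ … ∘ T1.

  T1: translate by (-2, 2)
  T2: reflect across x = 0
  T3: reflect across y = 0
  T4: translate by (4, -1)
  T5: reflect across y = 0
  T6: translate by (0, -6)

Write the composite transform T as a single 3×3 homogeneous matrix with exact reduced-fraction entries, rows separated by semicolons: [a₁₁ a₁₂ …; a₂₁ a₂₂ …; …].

T1 = [1 0 -2; 0 1 2; 0 0 1]
T2·T1 = [-1 0 2; 0 1 2; 0 0 1]
T3·…·T1 = [-1 0 2; 0 -1 -2; 0 0 1]
T4·…·T1 = [-1 0 6; 0 -1 -3; 0 0 1]
T5·…·T1 = [-1 0 6; 0 1 3; 0 0 1]
T6·…·T1 = [-1 0 6; 0 1 -3; 0 0 1]

T = [-1 0 6; 0 1 -3; 0 0 1]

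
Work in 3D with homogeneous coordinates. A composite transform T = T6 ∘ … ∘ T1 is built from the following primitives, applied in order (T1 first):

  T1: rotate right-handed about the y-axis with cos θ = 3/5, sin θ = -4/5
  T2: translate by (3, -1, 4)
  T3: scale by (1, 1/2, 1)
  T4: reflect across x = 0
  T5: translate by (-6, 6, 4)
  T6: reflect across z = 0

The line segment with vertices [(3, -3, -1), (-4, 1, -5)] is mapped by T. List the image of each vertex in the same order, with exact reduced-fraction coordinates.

T1 rotate right-handed about the y-axis with cos θ = 3/5, sin θ = -4/5: (3, -3, -1) → (13/5, -3, 9/5); (-4, 1, -5) → (8/5, 1, -31/5)
T2 translate by (3, -1, 4): (13/5, -3, 9/5) → (28/5, -4, 29/5); (8/5, 1, -31/5) → (23/5, 0, -11/5)
T3 scale by (1, 1/2, 1): (28/5, -4, 29/5) → (28/5, -2, 29/5); (23/5, 0, -11/5) → (23/5, 0, -11/5)
T4 reflect across x = 0: (28/5, -2, 29/5) → (-28/5, -2, 29/5); (23/5, 0, -11/5) → (-23/5, 0, -11/5)
T5 translate by (-6, 6, 4): (-28/5, -2, 29/5) → (-58/5, 4, 49/5); (-23/5, 0, -11/5) → (-53/5, 6, 9/5)
T6 reflect across z = 0: (-58/5, 4, 49/5) → (-58/5, 4, -49/5); (-53/5, 6, 9/5) → (-53/5, 6, -9/5)

image vertices: (-58/5, 4, -49/5), (-53/5, 6, -9/5)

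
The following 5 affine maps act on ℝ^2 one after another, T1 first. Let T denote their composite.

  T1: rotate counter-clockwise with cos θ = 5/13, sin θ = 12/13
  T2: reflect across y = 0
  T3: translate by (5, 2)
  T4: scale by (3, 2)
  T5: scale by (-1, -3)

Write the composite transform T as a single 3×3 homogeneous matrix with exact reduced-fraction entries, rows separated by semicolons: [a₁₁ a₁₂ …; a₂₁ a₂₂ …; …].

T = [-15/13 36/13 -15; 72/13 30/13 -12; 0 0 1]

T1 = [5/13 -12/13 0; 12/13 5/13 0; 0 0 1]
T2·T1 = [5/13 -12/13 0; -12/13 -5/13 0; 0 0 1]
T3·…·T1 = [5/13 -12/13 5; -12/13 -5/13 2; 0 0 1]
T4·…·T1 = [15/13 -36/13 15; -24/13 -10/13 4; 0 0 1]
T5·…·T1 = [-15/13 36/13 -15; 72/13 30/13 -12; 0 0 1]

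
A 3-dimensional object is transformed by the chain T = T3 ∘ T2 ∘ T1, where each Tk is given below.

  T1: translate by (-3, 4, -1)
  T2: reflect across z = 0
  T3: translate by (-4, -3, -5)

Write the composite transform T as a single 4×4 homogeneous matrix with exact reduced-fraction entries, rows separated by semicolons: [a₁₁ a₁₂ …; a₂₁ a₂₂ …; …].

T = [1 0 0 -7; 0 1 0 1; 0 0 -1 -4; 0 0 0 1]

T1 = [1 0 0 -3; 0 1 0 4; 0 0 1 -1; 0 0 0 1]
T2·T1 = [1 0 0 -3; 0 1 0 4; 0 0 -1 1; 0 0 0 1]
T3·…·T1 = [1 0 0 -7; 0 1 0 1; 0 0 -1 -4; 0 0 0 1]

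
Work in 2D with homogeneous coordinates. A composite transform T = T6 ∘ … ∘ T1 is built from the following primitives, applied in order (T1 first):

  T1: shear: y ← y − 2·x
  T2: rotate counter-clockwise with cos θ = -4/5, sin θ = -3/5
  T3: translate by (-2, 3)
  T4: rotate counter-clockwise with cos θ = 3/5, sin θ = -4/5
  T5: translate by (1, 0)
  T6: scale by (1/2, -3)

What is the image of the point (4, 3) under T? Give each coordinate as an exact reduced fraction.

T(p) = (-3/25, -699/25)

T1 shear: y ← y − 2·x: (4, 3) → (4, -5)
T2 rotate counter-clockwise with cos θ = -4/5, sin θ = -3/5: (4, -5) → (-31/5, 8/5)
T3 translate by (-2, 3): (-31/5, 8/5) → (-41/5, 23/5)
T4 rotate counter-clockwise with cos θ = 3/5, sin θ = -4/5: (-41/5, 23/5) → (-31/25, 233/25)
T5 translate by (1, 0): (-31/25, 233/25) → (-6/25, 233/25)
T6 scale by (1/2, -3): (-6/25, 233/25) → (-3/25, -699/25)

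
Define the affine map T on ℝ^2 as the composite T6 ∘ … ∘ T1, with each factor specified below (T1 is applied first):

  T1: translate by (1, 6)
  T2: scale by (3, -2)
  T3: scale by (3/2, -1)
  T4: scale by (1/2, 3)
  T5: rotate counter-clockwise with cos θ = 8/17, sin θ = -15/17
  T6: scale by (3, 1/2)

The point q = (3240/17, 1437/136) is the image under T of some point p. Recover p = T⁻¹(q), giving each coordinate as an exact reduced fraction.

p = (4, 5)

T1 = [1 0 1; 0 1 6; 0 0 1]
T2·T1 = [3 0 3; 0 -2 -12; 0 0 1]
T3·…·T1 = [9/2 0 9/2; 0 2 12; 0 0 1]
T4·…·T1 = [9/4 0 9/4; 0 6 36; 0 0 1]
T5·…·T1 = [18/17 90/17 558/17; -135/68 48/17 1017/68; 0 0 1]
T6·…·T1 = [54/17 270/17 1674/17; -135/136 24/17 1017/136; 0 0 1]
det M = 81/4; M⁻¹ = [32/459 -40/51 -1; 5/102 8/51 -6; 0 0 1]
M⁻¹ · (3240/17, 1437/136)ᵀ = (4, 5)ᵀ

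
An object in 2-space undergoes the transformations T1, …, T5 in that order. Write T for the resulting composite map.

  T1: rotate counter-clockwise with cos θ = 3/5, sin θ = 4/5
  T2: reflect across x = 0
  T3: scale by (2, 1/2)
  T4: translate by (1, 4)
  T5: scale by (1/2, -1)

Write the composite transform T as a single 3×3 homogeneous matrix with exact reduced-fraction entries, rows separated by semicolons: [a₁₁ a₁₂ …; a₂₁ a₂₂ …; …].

T = [-3/5 4/5 1/2; -2/5 -3/10 -4; 0 0 1]

T1 = [3/5 -4/5 0; 4/5 3/5 0; 0 0 1]
T2·T1 = [-3/5 4/5 0; 4/5 3/5 0; 0 0 1]
T3·…·T1 = [-6/5 8/5 0; 2/5 3/10 0; 0 0 1]
T4·…·T1 = [-6/5 8/5 1; 2/5 3/10 4; 0 0 1]
T5·…·T1 = [-3/5 4/5 1/2; -2/5 -3/10 -4; 0 0 1]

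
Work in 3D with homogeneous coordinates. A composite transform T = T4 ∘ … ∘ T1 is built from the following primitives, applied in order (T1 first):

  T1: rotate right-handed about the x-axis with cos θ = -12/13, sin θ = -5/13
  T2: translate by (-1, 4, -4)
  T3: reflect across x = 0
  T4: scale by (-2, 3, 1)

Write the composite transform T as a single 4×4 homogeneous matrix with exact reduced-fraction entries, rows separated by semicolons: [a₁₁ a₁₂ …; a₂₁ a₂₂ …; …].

T = [2 0 0 -2; 0 -36/13 15/13 12; 0 -5/13 -12/13 -4; 0 0 0 1]

T1 = [1 0 0 0; 0 -12/13 5/13 0; 0 -5/13 -12/13 0; 0 0 0 1]
T2·T1 = [1 0 0 -1; 0 -12/13 5/13 4; 0 -5/13 -12/13 -4; 0 0 0 1]
T3·…·T1 = [-1 0 0 1; 0 -12/13 5/13 4; 0 -5/13 -12/13 -4; 0 0 0 1]
T4·…·T1 = [2 0 0 -2; 0 -36/13 15/13 12; 0 -5/13 -12/13 -4; 0 0 0 1]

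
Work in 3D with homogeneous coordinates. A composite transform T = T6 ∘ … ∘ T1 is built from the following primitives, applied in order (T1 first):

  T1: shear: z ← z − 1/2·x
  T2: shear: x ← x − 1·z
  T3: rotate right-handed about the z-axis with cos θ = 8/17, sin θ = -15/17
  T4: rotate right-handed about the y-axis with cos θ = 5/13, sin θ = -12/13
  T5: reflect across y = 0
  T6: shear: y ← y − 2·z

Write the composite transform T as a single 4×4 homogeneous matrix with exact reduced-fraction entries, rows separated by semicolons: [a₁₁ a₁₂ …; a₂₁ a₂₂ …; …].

T1 = [1 0 0 0; 0 1 0 0; -1/2 0 1 0; 0 0 0 1]
T2·T1 = [3/2 0 -1 0; 0 1 0 0; -1/2 0 1 0; 0 0 0 1]
T3·…·T1 = [12/17 15/17 -8/17 0; -45/34 8/17 15/17 0; -1/2 0 1 0; 0 0 0 1]
T4·…·T1 = [162/221 75/221 -244/221 0; -45/34 8/17 15/17 0; 203/442 180/221 -11/221 0; 0 0 0 1]
T5·…·T1 = [162/221 75/221 -244/221 0; 45/34 -8/17 -15/17 0; 203/442 180/221 -11/221 0; 0 0 0 1]
T6·…·T1 = [162/221 75/221 -244/221 0; 179/442 -464/221 -173/221 0; 203/442 180/221 -11/221 0; 0 0 0 1]

T = [162/221 75/221 -244/221 0; 179/442 -464/221 -173/221 0; 203/442 180/221 -11/221 0; 0 0 0 1]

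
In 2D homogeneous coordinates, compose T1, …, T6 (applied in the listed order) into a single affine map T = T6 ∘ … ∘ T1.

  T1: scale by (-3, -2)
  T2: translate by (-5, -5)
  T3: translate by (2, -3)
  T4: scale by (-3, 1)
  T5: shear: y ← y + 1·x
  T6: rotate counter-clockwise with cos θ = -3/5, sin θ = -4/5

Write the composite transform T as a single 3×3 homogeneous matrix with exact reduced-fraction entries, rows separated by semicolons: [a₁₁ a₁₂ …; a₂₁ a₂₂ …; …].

T1 = [-3 0 0; 0 -2 0; 0 0 1]
T2·T1 = [-3 0 -5; 0 -2 -5; 0 0 1]
T3·…·T1 = [-3 0 -3; 0 -2 -8; 0 0 1]
T4·…·T1 = [9 0 9; 0 -2 -8; 0 0 1]
T5·…·T1 = [9 0 9; 9 -2 1; 0 0 1]
T6·…·T1 = [9/5 -8/5 -23/5; -63/5 6/5 -39/5; 0 0 1]

T = [9/5 -8/5 -23/5; -63/5 6/5 -39/5; 0 0 1]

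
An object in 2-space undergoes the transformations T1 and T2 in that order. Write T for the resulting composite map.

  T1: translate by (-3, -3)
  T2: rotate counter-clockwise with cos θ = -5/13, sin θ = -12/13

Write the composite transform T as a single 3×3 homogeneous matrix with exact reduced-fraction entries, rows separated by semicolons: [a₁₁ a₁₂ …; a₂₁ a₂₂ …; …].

T1 = [1 0 -3; 0 1 -3; 0 0 1]
T2·T1 = [-5/13 12/13 -21/13; -12/13 -5/13 51/13; 0 0 1]

T = [-5/13 12/13 -21/13; -12/13 -5/13 51/13; 0 0 1]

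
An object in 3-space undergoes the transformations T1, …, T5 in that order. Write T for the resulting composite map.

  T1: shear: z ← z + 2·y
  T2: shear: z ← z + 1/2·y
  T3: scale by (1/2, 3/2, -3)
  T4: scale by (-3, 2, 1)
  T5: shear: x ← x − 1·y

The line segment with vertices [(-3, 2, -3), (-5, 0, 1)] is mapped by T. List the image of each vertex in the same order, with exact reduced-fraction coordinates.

T1 shear: z ← z + 2·y: (-3, 2, -3) → (-3, 2, 1); (-5, 0, 1) → (-5, 0, 1)
T2 shear: z ← z + 1/2·y: (-3, 2, 1) → (-3, 2, 2); (-5, 0, 1) → (-5, 0, 1)
T3 scale by (1/2, 3/2, -3): (-3, 2, 2) → (-3/2, 3, -6); (-5, 0, 1) → (-5/2, 0, -3)
T4 scale by (-3, 2, 1): (-3/2, 3, -6) → (9/2, 6, -6); (-5/2, 0, -3) → (15/2, 0, -3)
T5 shear: x ← x − 1·y: (9/2, 6, -6) → (-3/2, 6, -6); (15/2, 0, -3) → (15/2, 0, -3)

image vertices: (-3/2, 6, -6), (15/2, 0, -3)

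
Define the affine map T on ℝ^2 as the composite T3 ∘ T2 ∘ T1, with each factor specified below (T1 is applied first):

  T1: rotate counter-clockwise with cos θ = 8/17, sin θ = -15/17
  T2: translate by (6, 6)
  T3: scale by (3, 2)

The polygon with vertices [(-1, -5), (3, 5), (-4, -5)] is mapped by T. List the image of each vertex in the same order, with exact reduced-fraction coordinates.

image vertices: (57/17, 154/17), (603/17, 194/17), (-15/17, 244/17)

T1 rotate counter-clockwise with cos θ = 8/17, sin θ = -15/17: (-1, -5) → (-83/17, -25/17); (3, 5) → (99/17, -5/17); (-4, -5) → (-107/17, 20/17)
T2 translate by (6, 6): (-83/17, -25/17) → (19/17, 77/17); (99/17, -5/17) → (201/17, 97/17); (-107/17, 20/17) → (-5/17, 122/17)
T3 scale by (3, 2): (19/17, 77/17) → (57/17, 154/17); (201/17, 97/17) → (603/17, 194/17); (-5/17, 122/17) → (-15/17, 244/17)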